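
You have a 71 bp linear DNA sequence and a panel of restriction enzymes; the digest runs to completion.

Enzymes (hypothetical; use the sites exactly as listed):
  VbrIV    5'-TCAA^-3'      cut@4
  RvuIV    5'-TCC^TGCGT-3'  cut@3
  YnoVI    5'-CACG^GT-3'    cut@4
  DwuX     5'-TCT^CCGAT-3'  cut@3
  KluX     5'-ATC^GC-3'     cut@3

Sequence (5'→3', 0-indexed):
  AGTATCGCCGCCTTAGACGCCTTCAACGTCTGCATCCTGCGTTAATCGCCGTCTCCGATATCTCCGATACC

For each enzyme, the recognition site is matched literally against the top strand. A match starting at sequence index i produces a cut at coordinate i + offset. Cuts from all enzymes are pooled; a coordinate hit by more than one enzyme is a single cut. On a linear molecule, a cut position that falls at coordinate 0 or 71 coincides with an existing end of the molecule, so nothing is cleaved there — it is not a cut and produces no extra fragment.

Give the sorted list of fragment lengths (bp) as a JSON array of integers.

Scan for sites:
  VbrIV TCAA/4: at [22] ⇒ [26]
  RvuIV TCCTGCGT/3: at [34] ⇒ [37]
  YnoVI (CACGGT, off=4): no sites
  DwuX TCTCCGAT/3: at [51, 60] ⇒ [54, 63]
  KluX ATCGC/3: at [3, 44] ⇒ [6, 47]

Pooled cuts: [6, 26, 37, 47, 54, 63]

Fragments:
  [0,6): 6 bp
  [6,26): 20 bp
  [26,37): 11 bp
  [37,47): 10 bp
  [47,54): 7 bp
  [54,63): 9 bp
  [63,71): 8 bp

[6,7,8,9,10,11,20]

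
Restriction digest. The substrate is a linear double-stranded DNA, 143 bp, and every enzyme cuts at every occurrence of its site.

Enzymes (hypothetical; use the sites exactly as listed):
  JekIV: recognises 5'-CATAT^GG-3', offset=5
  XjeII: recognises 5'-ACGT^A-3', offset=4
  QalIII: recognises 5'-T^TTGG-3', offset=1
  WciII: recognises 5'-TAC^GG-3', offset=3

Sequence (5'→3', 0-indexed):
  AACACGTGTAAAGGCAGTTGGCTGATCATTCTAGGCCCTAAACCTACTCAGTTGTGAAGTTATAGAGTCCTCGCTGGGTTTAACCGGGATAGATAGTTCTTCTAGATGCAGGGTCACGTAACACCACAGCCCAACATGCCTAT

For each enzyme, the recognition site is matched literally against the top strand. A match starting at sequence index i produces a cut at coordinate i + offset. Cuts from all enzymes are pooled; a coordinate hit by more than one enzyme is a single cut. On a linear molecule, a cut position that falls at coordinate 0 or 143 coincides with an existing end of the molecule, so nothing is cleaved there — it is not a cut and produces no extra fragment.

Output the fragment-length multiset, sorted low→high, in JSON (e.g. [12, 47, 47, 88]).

Scan for sites:
  JekIV (CATATGG, off=5): no sites
  XjeII ACGTA/4: at [115] ⇒ [119]
  QalIII (TTTGG, off=1): no sites
  WciII (TACGG, off=3): no sites

Pooled cuts: [119]

Fragment lengths:
  [0,119): 119 bp
  [119,143): 24 bp

[24,119]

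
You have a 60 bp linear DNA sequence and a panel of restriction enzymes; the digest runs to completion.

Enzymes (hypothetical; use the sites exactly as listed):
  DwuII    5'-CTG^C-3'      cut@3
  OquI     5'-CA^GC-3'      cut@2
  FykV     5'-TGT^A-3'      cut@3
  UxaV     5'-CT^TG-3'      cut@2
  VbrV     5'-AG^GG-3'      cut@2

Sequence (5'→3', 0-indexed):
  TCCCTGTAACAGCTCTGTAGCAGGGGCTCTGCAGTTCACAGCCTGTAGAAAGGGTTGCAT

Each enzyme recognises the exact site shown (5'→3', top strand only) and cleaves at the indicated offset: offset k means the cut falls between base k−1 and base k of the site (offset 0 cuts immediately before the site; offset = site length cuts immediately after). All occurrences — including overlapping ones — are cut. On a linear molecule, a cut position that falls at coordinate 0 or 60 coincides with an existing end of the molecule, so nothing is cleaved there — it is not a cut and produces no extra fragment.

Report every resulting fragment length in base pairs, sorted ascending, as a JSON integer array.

Scan for sites:
  DwuII CTGC/3: at [28] ⇒ [31]
  OquI CAGC/2: at [9, 38] ⇒ [11, 40]
  FykV TGTA/3: at [4, 15, 43] ⇒ [7, 18, 46]
  UxaV (CTTG, off=2): no sites
  VbrV AGGG/2: at [21, 50] ⇒ [23, 52]

All cut coordinates (distinct, sorted): [7, 11, 18, 23, 31, 40, 46, 52]

Fragment lengths:
  [0,7): 7 bp
  [7,11): 4 bp
  [11,18): 7 bp
  [18,23): 5 bp
  [23,31): 8 bp
  [31,40): 9 bp
  [40,46): 6 bp
  [46,52): 6 bp
  [52,60): 8 bp

[4,5,6,6,7,7,8,8,9]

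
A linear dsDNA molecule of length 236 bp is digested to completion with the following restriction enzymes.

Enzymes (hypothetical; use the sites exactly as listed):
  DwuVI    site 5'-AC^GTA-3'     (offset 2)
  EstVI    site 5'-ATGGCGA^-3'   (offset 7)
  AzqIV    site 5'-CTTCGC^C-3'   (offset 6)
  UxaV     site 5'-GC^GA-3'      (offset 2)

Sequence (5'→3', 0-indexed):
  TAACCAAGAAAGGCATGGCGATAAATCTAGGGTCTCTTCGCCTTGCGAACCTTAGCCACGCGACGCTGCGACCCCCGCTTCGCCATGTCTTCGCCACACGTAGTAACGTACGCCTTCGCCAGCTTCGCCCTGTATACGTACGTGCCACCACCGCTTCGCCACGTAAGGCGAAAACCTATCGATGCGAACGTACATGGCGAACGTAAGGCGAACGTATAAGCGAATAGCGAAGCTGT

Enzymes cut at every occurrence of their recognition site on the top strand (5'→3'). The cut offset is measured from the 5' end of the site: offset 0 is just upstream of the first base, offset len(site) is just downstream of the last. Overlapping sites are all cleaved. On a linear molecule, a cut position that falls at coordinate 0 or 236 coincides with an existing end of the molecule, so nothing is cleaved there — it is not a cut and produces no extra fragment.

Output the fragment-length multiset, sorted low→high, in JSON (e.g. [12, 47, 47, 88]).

[2,2,2,3,4,4,5,5,7,7,7,8,8,8,8,9,9,9,11,12,14,15,16,19,20,22]

Per-enzyme occurrences:
  DwuVI ACGTA/2: at [97, 105, 135, 160, 187, 200, 211] ⇒ [99, 107, 137, 162, 189, 202, 213]
  EstVI ATGGCGA/7: at [14, 193] ⇒ [21, 200]
  AzqIV CTTCGCC/6: at [35, 77, 88, 113, 122, 153] ⇒ [41, 83, 94, 119, 128, 159]
  UxaV GCGA/2: at [17, 44, 59, 67, 167, 183, 196, 207, 219, 226] ⇒ [19, 46, 61, 69, 169, 185, 198, 209, 221, 228]

All cut coordinates (distinct, sorted): [19, 21, 41, 46, 61, 69, 83, 94, 99, 107, 119, 128, 137, 159, 162, 169, 185, 189, 198, 200, 202, 209, 213, 221, 228]

Fragment lengths:
  [0,19): 19 bp
  [19,21): 2 bp
  [21,41): 20 bp
  [41,46): 5 bp
  [46,61): 15 bp
  [61,69): 8 bp
  [69,83): 14 bp
  [83,94): 11 bp
  [94,99): 5 bp
  [99,107): 8 bp
  [107,119): 12 bp
  [119,128): 9 bp
  [128,137): 9 bp
  [137,159): 22 bp
  [159,162): 3 bp
  [162,169): 7 bp
  [169,185): 16 bp
  [185,189): 4 bp
  [189,198): 9 bp
  [198,200): 2 bp
  [200,202): 2 bp
  [202,209): 7 bp
  [209,213): 4 bp
  [213,221): 8 bp
  [221,228): 7 bp
  [228,236): 8 bp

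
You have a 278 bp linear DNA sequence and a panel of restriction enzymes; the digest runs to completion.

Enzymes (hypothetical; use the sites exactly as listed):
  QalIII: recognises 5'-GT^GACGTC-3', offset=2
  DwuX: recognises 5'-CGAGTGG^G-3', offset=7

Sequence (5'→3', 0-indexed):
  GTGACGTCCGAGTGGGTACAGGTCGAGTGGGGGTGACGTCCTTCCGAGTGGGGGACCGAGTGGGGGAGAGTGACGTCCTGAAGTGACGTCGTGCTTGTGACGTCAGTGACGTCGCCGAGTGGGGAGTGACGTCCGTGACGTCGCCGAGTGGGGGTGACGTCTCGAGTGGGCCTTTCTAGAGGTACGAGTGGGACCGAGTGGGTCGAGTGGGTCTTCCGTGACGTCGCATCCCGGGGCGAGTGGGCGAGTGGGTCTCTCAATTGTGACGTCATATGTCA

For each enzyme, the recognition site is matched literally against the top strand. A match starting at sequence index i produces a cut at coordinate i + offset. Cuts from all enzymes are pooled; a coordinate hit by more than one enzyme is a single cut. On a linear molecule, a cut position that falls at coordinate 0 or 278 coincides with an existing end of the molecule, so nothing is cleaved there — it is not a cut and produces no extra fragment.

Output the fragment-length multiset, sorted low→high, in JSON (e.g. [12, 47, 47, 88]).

[2,4,4,5,8,8,9,9,9,9,10,12,13,13,13,14,14,14,15,15,15,17,22,24]

Per-enzyme occurrences:
  QalIII GTGACGTC/2: at [0, 32, 69, 82, 96, 105, 125, 134, 153, 217, 262] ⇒ [2, 34, 71, 84, 98, 107, 127, 136, 155, 219, 264]
  DwuX CGAGTGGG/7: at [8, 23, 44, 56, 115, 144, 162, 184, 194, 203, 236, 244] ⇒ [15, 30, 51, 63, 122, 151, 169, 191, 201, 210, 243, 251]

Pooled cuts: [2, 15, 30, 34, 51, 63, 71, 84, 98, 107, 122, 127, 136, 151, 155, 169, 191, 201, 210, 219, 243, 251, 264]

Fragment lengths:
  [0,2): 2 bp
  [2,15): 13 bp
  [15,30): 15 bp
  [30,34): 4 bp
  [34,51): 17 bp
  [51,63): 12 bp
  [63,71): 8 bp
  [71,84): 13 bp
  [84,98): 14 bp
  [98,107): 9 bp
  [107,122): 15 bp
  [122,127): 5 bp
  [127,136): 9 bp
  [136,151): 15 bp
  [151,155): 4 bp
  [155,169): 14 bp
  [169,191): 22 bp
  [191,201): 10 bp
  [201,210): 9 bp
  [210,219): 9 bp
  [219,243): 24 bp
  [243,251): 8 bp
  [251,264): 13 bp
  [264,278): 14 bp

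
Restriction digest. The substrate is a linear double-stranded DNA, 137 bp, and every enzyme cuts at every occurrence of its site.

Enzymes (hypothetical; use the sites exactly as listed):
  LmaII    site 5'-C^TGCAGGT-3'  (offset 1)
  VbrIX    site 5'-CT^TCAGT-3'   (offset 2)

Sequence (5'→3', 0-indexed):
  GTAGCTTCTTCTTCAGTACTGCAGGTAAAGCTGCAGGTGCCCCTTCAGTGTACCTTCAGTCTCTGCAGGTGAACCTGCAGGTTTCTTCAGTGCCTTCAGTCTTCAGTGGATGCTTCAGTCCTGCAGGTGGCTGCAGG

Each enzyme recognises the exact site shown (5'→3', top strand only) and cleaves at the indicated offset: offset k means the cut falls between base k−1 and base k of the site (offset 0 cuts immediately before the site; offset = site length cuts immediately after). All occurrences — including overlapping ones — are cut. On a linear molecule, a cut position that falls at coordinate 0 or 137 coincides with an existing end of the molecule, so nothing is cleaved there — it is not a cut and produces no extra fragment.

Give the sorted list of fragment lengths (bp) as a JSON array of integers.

Site scan:
  LmaII CTGCAGGT/1: at [18, 30, 62, 74, 120] ⇒ [19, 31, 63, 75, 121]
  VbrIX CTTCAGT/2: at [10, 42, 53, 84, 93, 100, 112] ⇒ [12, 44, 55, 86, 95, 102, 114]

All cut coordinates (distinct, sorted): [12, 19, 31, 44, 55, 63, 75, 86, 95, 102, 114, 121]

Fragment lengths:
  [0,12): 12 bp
  [12,19): 7 bp
  [19,31): 12 bp
  [31,44): 13 bp
  [44,55): 11 bp
  [55,63): 8 bp
  [63,75): 12 bp
  [75,86): 11 bp
  [86,95): 9 bp
  [95,102): 7 bp
  [102,114): 12 bp
  [114,121): 7 bp
  [121,137): 16 bp

[7,7,7,8,9,11,11,12,12,12,12,13,16]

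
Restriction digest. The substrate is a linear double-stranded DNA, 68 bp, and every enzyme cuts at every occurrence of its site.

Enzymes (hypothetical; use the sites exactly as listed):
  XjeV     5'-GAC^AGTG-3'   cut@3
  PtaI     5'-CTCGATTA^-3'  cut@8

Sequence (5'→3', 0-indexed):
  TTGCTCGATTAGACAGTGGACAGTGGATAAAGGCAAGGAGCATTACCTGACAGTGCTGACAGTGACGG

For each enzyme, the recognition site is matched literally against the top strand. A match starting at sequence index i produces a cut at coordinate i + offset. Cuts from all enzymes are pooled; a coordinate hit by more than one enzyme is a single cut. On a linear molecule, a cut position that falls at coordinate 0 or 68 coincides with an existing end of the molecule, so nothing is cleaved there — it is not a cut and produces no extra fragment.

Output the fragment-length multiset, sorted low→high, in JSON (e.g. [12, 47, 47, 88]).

Per-enzyme occurrences:
  XjeV GACAGTG/3: at [11, 18, 48, 57] ⇒ [14, 21, 51, 60]
  PtaI CTCGATTA/8: at [3] ⇒ [11]

All cut coordinates (distinct, sorted): [11, 14, 21, 51, 60]

Fragments:
  [0,11): 11 bp
  [11,14): 3 bp
  [14,21): 7 bp
  [21,51): 30 bp
  [51,60): 9 bp
  [60,68): 8 bp

[3,7,8,9,11,30]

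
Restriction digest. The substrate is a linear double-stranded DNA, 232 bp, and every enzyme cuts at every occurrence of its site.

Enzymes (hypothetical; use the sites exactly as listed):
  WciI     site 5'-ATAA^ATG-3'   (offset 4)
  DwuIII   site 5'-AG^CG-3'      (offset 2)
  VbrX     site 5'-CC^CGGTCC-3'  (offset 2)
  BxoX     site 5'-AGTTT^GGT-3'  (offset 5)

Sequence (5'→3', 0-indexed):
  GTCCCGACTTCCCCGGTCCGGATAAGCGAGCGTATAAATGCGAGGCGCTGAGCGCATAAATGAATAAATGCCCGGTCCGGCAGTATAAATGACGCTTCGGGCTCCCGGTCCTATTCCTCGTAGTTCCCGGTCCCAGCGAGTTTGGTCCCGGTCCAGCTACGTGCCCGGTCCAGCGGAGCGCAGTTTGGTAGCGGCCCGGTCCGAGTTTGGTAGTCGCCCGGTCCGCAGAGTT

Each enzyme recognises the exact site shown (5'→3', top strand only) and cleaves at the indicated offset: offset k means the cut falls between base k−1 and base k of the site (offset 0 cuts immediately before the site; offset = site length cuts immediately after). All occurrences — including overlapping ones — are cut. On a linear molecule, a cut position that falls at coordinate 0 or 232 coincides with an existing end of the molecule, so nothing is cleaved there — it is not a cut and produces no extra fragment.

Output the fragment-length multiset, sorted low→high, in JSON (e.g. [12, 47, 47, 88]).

Per-enzyme occurrences:
  WciI (ATAAATG, off=4): starts [33, 55, 63, 84] → cuts [37, 59, 67, 88]
  DwuIII (AGCG, off=2): starts [24, 28, 50, 134, 171, 176, 189] → cuts [26, 30, 52, 136, 173, 178, 191]
  VbrX (CCCGGTCC, off=2): starts [11, 70, 103, 125, 146, 163, 194, 216] → cuts [13, 72, 105, 127, 148, 165, 196, 218]
  BxoX (AGTTTGGT, off=5): starts [138, 181, 203] → cuts [143, 186, 208]

Pooled cuts: [13, 26, 30, 37, 52, 59, 67, 72, 88, 105, 127, 136, 143, 148, 165, 173, 178, 186, 191, 196, 208, 218]

Fragments:
  [0,13): 13 bp
  [13,26): 13 bp
  [26,30): 4 bp
  [30,37): 7 bp
  [37,52): 15 bp
  [52,59): 7 bp
  [59,67): 8 bp
  [67,72): 5 bp
  [72,88): 16 bp
  [88,105): 17 bp
  [105,127): 22 bp
  [127,136): 9 bp
  [136,143): 7 bp
  [143,148): 5 bp
  [148,165): 17 bp
  [165,173): 8 bp
  [173,178): 5 bp
  [178,186): 8 bp
  [186,191): 5 bp
  [191,196): 5 bp
  [196,208): 12 bp
  [208,218): 10 bp
  [218,232): 14 bp

[4,5,5,5,5,5,7,7,7,8,8,8,9,10,12,13,13,14,15,16,17,17,22]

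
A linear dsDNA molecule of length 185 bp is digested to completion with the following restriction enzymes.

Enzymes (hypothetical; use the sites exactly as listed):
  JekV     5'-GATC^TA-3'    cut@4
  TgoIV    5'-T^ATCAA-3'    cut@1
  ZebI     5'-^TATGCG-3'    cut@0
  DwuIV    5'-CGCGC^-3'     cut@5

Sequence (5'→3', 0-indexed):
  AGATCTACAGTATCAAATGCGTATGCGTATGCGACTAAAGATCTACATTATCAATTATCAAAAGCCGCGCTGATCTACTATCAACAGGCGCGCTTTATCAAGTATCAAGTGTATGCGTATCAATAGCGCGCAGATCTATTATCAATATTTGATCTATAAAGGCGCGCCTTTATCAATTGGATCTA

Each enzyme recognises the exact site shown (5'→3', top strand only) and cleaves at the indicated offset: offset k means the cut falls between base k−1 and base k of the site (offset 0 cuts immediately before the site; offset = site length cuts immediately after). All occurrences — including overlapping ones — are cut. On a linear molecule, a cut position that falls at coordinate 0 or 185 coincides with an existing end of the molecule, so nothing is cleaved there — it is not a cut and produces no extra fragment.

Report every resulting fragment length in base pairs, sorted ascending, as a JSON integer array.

[2,3,4,4,4,5,5,5,6,6,6,7,7,7,8,10,12,13,13,14,14,14,16]

Site scan:
  JekV GATCTA/4: at [1, 39, 71, 132, 150, 179] ⇒ [5, 43, 75, 136, 154, 183]
  TgoIV TATCAA/1: at [10, 48, 55, 78, 95, 102, 117, 139, 170] ⇒ [11, 49, 56, 79, 96, 103, 118, 140, 171]
  ZebI TATGCG/0: at [21, 27, 111] ⇒ [21, 27, 111]
  DwuIV CGCGC/5: at [65, 88, 126, 162] ⇒ [70, 93, 131, 167]

Pooled cuts: [5, 11, 21, 27, 43, 49, 56, 70, 75, 79, 93, 96, 103, 111, 118, 131, 136, 140, 154, 167, 171, 183]

Fragments:
  [0,5): 5 bp
  [5,11): 6 bp
  [11,21): 10 bp
  [21,27): 6 bp
  [27,43): 16 bp
  [43,49): 6 bp
  [49,56): 7 bp
  [56,70): 14 bp
  [70,75): 5 bp
  [75,79): 4 bp
  [79,93): 14 bp
  [93,96): 3 bp
  [96,103): 7 bp
  [103,111): 8 bp
  [111,118): 7 bp
  [118,131): 13 bp
  [131,136): 5 bp
  [136,140): 4 bp
  [140,154): 14 bp
  [154,167): 13 bp
  [167,171): 4 bp
  [171,183): 12 bp
  [183,185): 2 bp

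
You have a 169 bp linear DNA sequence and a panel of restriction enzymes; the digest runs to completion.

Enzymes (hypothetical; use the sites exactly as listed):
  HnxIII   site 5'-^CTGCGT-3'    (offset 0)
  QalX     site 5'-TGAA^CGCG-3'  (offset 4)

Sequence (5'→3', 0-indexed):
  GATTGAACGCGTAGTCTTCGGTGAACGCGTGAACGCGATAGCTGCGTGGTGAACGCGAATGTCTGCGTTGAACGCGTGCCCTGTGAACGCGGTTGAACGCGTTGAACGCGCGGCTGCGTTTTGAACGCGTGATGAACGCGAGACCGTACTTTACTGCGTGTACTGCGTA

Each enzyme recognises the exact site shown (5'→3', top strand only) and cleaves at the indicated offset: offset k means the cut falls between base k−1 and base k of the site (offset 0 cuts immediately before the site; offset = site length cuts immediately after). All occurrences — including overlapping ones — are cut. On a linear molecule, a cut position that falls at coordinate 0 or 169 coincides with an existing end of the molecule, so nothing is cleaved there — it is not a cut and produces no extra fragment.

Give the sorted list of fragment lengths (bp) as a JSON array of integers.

Site scan:
  HnxIII CTGCGT/0: at [41, 62, 113, 153, 162] ⇒ [41, 62, 113, 153, 162]
  QalX TGAACGCG/4: at [3, 21, 29, 49, 68, 83, 93, 102, 121, 132] ⇒ [7, 25, 33, 53, 72, 87, 97, 106, 125, 136]

Pooled cuts: [7, 25, 33, 41, 53, 62, 72, 87, 97, 106, 113, 125, 136, 153, 162]

Fragment lengths:
  [0,7): 7 bp
  [7,25): 18 bp
  [25,33): 8 bp
  [33,41): 8 bp
  [41,53): 12 bp
  [53,62): 9 bp
  [62,72): 10 bp
  [72,87): 15 bp
  [87,97): 10 bp
  [97,106): 9 bp
  [106,113): 7 bp
  [113,125): 12 bp
  [125,136): 11 bp
  [136,153): 17 bp
  [153,162): 9 bp
  [162,169): 7 bp

[7,7,7,8,8,9,9,9,10,10,11,12,12,15,17,18]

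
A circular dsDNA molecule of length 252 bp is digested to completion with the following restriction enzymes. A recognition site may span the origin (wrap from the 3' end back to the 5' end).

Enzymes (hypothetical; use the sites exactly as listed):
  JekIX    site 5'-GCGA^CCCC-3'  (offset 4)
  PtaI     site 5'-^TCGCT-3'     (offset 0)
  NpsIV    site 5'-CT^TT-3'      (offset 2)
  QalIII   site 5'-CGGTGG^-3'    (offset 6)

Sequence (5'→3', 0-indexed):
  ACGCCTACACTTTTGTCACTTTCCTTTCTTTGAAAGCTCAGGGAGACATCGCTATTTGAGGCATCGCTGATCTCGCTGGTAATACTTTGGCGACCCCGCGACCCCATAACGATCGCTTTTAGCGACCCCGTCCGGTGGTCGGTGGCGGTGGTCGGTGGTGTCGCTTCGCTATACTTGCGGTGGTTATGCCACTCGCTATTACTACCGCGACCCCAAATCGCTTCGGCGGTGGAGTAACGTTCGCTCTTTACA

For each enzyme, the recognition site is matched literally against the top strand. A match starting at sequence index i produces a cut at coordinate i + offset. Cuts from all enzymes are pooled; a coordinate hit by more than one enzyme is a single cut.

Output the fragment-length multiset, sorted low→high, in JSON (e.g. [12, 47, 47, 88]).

Per-enzyme occurrences:
  JekIX GCGACCCC/4: at [89, 97, 121, 206] ⇒ [93, 101, 125, 210]
  PtaI TCGCT/0: at [48, 63, 72, 112, 160, 165, 192, 217, 240] ⇒ [48, 63, 72, 112, 160, 165, 192, 217, 240]
  NpsIV CTTT/2: at [9, 18, 23, 27, 84, 115, 245] ⇒ [11, 20, 25, 29, 86, 117, 247]
  QalIII CGGTGG/6: at [132, 139, 145, 152, 177, 226] ⇒ [138, 145, 151, 158, 183, 232]

All cut coordinates (distinct, sorted): [11, 20, 25, 29, 48, 63, 72, 86, 93, 101, 112, 117, 125, 138, 145, 151, 158, 160, 165, 183, 192, 210, 217, 232, 240, 247]

Fragments:
  11→20: 9 bp
  20→25: 5 bp
  25→29: 4 bp
  29→48: 19 bp
  48→63: 15 bp
  63→72: 9 bp
  72→86: 14 bp
  86→93: 7 bp
  93→101: 8 bp
  101→112: 11 bp
  112→117: 5 bp
  117→125: 8 bp
  125→138: 13 bp
  138→145: 7 bp
  145→151: 6 bp
  151→158: 7 bp
  158→160: 2 bp
  160→165: 5 bp
  165→183: 18 bp
  183→192: 9 bp
  192→210: 18 bp
  210→217: 7 bp
  217→232: 15 bp
  232→240: 8 bp
  240→247: 7 bp
  247→11 (wrap): 252-247+11 = 16 bp

[2,4,5,5,5,6,7,7,7,7,7,8,8,8,9,9,9,11,13,14,15,15,16,18,18,19]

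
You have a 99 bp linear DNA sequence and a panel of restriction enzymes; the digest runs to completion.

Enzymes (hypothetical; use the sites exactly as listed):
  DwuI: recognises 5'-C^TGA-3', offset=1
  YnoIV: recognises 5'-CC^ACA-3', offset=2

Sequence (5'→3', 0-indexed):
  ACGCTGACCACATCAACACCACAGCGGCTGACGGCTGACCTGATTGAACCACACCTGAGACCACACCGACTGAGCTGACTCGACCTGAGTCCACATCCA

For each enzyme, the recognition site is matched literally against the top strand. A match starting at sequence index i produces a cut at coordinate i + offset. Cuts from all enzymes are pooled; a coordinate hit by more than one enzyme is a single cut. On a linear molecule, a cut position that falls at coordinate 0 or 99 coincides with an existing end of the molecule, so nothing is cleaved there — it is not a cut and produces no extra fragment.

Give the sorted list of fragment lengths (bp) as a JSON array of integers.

[4,5,5,5,5,7,7,7,7,8,8,10,10,11]

Site scan:
  DwuI CTGA/1: at [3, 27, 34, 39, 54, 69, 74, 84] ⇒ [4, 28, 35, 40, 55, 70, 75, 85]
  YnoIV CCACA/2: at [7, 18, 48, 60, 90] ⇒ [9, 20, 50, 62, 92]

Pooled cuts: [4, 9, 20, 28, 35, 40, 50, 55, 62, 70, 75, 85, 92]

Fragments:
  [0,4): 4 bp
  [4,9): 5 bp
  [9,20): 11 bp
  [20,28): 8 bp
  [28,35): 7 bp
  [35,40): 5 bp
  [40,50): 10 bp
  [50,55): 5 bp
  [55,62): 7 bp
  [62,70): 8 bp
  [70,75): 5 bp
  [75,85): 10 bp
  [85,92): 7 bp
  [92,99): 7 bp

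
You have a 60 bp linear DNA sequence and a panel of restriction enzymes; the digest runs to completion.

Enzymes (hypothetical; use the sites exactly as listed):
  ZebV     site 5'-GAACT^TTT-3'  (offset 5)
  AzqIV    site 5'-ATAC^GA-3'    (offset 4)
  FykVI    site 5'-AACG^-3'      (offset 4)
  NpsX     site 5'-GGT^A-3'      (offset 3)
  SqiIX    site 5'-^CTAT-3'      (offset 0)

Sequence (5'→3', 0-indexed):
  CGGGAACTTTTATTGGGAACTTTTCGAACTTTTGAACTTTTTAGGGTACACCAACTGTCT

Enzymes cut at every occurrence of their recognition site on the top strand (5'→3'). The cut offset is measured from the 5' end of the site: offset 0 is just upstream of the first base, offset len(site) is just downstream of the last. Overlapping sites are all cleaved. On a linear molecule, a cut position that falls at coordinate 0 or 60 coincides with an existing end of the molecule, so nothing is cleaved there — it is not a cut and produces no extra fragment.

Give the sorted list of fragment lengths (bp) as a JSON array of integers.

[8,8,9,9,13,13]

Scan for sites:
  ZebV (GAACTTTT, off=5): starts [3, 16, 25, 33] → cuts [8, 21, 30, 38]
  AzqIV (ATACGA, off=4): no sites
  FykVI (AACG, off=4): no sites
  NpsX (GGTA, off=3): starts [44] → cuts [47]
  SqiIX (CTAT, off=0): no sites

All cut coordinates (distinct, sorted): [8, 21, 30, 38, 47]

Fragment lengths:
  [0,8): 8 bp
  [8,21): 13 bp
  [21,30): 9 bp
  [30,38): 8 bp
  [38,47): 9 bp
  [47,60): 13 bp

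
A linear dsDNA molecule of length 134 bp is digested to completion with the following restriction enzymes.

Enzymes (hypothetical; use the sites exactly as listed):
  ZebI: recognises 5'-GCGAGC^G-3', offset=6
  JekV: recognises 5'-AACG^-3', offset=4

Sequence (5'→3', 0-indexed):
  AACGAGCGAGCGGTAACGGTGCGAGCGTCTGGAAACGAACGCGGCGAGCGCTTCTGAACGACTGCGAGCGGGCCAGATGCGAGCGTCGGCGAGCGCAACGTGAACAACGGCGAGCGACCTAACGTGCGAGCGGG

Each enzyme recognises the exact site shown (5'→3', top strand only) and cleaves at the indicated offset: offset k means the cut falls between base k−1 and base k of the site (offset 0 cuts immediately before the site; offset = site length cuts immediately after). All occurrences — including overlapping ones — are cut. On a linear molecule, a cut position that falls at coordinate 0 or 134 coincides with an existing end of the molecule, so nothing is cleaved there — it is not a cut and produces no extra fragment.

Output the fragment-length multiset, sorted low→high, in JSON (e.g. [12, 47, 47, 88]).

Scan for sites:
  ZebI GCGAGCG/6: at [5, 20, 43, 63, 78, 88, 109, 125] ⇒ [11, 26, 49, 69, 84, 94, 115, 131]
  JekV AACG/4: at [0, 14, 33, 37, 56, 96, 105, 120] ⇒ [4, 18, 37, 41, 60, 100, 109, 124]

Pooled cuts: [4, 11, 18, 26, 37, 41, 49, 60, 69, 84, 94, 100, 109, 115, 124, 131]

Fragment lengths:
  [0,4): 4 bp
  [4,11): 7 bp
  [11,18): 7 bp
  [18,26): 8 bp
  [26,37): 11 bp
  [37,41): 4 bp
  [41,49): 8 bp
  [49,60): 11 bp
  [60,69): 9 bp
  [69,84): 15 bp
  [84,94): 10 bp
  [94,100): 6 bp
  [100,109): 9 bp
  [109,115): 6 bp
  [115,124): 9 bp
  [124,131): 7 bp
  [131,134): 3 bp

[3,4,4,6,6,7,7,7,8,8,9,9,9,10,11,11,15]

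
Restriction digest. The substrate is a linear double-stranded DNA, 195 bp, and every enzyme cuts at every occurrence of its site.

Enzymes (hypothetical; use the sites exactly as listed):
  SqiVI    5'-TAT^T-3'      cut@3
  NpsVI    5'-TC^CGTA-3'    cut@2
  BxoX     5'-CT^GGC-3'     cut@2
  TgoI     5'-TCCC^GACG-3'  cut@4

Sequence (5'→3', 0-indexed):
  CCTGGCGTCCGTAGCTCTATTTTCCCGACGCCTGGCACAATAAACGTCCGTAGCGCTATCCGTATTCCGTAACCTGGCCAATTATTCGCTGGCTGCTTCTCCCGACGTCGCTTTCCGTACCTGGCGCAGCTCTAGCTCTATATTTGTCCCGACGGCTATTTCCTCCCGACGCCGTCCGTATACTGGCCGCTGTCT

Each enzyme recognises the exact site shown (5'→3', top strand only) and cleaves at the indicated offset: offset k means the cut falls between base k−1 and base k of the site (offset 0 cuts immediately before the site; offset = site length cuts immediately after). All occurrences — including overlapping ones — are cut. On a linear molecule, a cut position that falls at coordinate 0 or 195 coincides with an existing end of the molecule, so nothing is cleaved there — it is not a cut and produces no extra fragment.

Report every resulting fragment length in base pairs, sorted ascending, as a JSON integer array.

[2,3,5,5,6,6,7,7,7,8,8,8,9,9,10,11,11,12,12,13,15,21]

Per-enzyme occurrences:
  SqiVI TATT/3: at [17, 62, 82, 140, 156] ⇒ [20, 65, 85, 143, 159]
  NpsVI TCCGTA/2: at [7, 46, 58, 65, 113, 174] ⇒ [9, 48, 60, 67, 115, 176]
  BxoX CTGGC/2: at [1, 31, 73, 88, 120, 182] ⇒ [3, 33, 75, 90, 122, 184]
  TgoI TCCCGACG/4: at [22, 99, 146, 163] ⇒ [26, 103, 150, 167]

All cut coordinates (distinct, sorted): [3, 9, 20, 26, 33, 48, 60, 65, 67, 75, 85, 90, 103, 115, 122, 143, 150, 159, 167, 176, 184]

Fragments:
  [0,3): 3 bp
  [3,9): 6 bp
  [9,20): 11 bp
  [20,26): 6 bp
  [26,33): 7 bp
  [33,48): 15 bp
  [48,60): 12 bp
  [60,65): 5 bp
  [65,67): 2 bp
  [67,75): 8 bp
  [75,85): 10 bp
  [85,90): 5 bp
  [90,103): 13 bp
  [103,115): 12 bp
  [115,122): 7 bp
  [122,143): 21 bp
  [143,150): 7 bp
  [150,159): 9 bp
  [159,167): 8 bp
  [167,176): 9 bp
  [176,184): 8 bp
  [184,195): 11 bp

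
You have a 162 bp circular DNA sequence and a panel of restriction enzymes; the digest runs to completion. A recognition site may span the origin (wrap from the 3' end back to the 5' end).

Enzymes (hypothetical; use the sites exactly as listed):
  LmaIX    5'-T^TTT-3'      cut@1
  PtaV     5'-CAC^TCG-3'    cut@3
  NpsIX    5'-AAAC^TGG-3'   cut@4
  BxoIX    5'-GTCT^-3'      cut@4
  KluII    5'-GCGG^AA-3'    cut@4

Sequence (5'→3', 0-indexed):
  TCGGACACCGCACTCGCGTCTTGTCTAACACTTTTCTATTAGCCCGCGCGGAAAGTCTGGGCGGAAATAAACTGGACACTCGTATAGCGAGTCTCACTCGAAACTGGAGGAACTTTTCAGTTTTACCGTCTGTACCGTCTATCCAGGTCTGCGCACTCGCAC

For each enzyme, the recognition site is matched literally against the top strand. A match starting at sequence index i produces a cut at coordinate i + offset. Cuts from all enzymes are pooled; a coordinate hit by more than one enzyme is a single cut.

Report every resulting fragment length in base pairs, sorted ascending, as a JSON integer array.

Scan for sites:
  LmaIX TTTT/1: at [31, 113, 120] ⇒ [32, 114, 121]
  PtaV CACTCG/3: at [10, 76, 94, 153, 159] ⇒ [0, 13, 79, 97, 156]
  NpsIX AAACTGG/4: at [68, 100] ⇒ [72, 104]
  BxoIX GTCT/4: at [17, 22, 54, 90, 127, 136, 146] ⇒ [21, 26, 58, 94, 131, 140, 150]
  KluII GCGGAA/4: at [47, 60] ⇒ [51, 64]

Pooled cuts: [0, 13, 21, 26, 32, 51, 58, 64, 72, 79, 94, 97, 104, 114, 121, 131, 140, 150, 156]

Fragment lengths:
  0→13: 13 bp
  13→21: 8 bp
  21→26: 5 bp
  26→32: 6 bp
  32→51: 19 bp
  51→58: 7 bp
  58→64: 6 bp
  64→72: 8 bp
  72→79: 7 bp
  79→94: 15 bp
  94→97: 3 bp
  97→104: 7 bp
  104→114: 10 bp
  114→121: 7 bp
  121→131: 10 bp
  131→140: 9 bp
  140→150: 10 bp
  150→156: 6 bp
  156→0 (wrap): 162-156+0 = 6 bp

[3,5,6,6,6,6,7,7,7,7,8,8,9,10,10,10,13,15,19]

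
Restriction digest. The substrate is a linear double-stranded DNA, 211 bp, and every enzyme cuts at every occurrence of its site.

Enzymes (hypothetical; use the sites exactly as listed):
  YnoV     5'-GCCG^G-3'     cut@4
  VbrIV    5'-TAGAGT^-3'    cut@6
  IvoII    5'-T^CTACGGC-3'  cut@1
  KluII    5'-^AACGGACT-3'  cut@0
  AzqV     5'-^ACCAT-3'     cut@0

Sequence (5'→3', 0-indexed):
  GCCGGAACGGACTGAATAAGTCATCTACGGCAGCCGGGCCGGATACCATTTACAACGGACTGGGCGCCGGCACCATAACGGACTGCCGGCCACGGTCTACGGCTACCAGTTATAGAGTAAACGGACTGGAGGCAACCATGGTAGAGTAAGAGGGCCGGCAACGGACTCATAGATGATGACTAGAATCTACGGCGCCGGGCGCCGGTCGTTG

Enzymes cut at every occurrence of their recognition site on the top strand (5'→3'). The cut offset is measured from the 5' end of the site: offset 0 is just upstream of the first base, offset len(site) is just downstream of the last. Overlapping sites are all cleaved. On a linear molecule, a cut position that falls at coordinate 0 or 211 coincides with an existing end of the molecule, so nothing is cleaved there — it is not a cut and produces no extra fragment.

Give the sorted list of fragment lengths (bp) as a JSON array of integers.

[1,1,2,2,3,4,5,5,7,7,8,9,10,11,12,12,13,15,16,19,22,27]

Per-enzyme occurrences:
  YnoV (GCCGG, off=4): starts [0, 32, 37, 65, 84, 153, 193, 200] → cuts [4, 36, 41, 69, 88, 157, 197, 204]
  VbrIV (TAGAGT, off=6): starts [112, 141] → cuts [118, 147]
  IvoII (TCTACGGC, off=1): starts [23, 95, 185] → cuts [24, 96, 186]
  KluII (AACGGACT, off=0): starts [5, 53, 76, 119, 159] → cuts [5, 53, 76, 119, 159]
  AzqV (ACCAT, off=0): starts [44, 71, 134] → cuts [44, 71, 134]

Pooled cuts: [4, 5, 24, 36, 41, 44, 53, 69, 71, 76, 88, 96, 118, 119, 134, 147, 157, 159, 186, 197, 204]

Fragments:
  [0,4): 4 bp
  [4,5): 1 bp
  [5,24): 19 bp
  [24,36): 12 bp
  [36,41): 5 bp
  [41,44): 3 bp
  [44,53): 9 bp
  [53,69): 16 bp
  [69,71): 2 bp
  [71,76): 5 bp
  [76,88): 12 bp
  [88,96): 8 bp
  [96,118): 22 bp
  [118,119): 1 bp
  [119,134): 15 bp
  [134,147): 13 bp
  [147,157): 10 bp
  [157,159): 2 bp
  [159,186): 27 bp
  [186,197): 11 bp
  [197,204): 7 bp
  [204,211): 7 bp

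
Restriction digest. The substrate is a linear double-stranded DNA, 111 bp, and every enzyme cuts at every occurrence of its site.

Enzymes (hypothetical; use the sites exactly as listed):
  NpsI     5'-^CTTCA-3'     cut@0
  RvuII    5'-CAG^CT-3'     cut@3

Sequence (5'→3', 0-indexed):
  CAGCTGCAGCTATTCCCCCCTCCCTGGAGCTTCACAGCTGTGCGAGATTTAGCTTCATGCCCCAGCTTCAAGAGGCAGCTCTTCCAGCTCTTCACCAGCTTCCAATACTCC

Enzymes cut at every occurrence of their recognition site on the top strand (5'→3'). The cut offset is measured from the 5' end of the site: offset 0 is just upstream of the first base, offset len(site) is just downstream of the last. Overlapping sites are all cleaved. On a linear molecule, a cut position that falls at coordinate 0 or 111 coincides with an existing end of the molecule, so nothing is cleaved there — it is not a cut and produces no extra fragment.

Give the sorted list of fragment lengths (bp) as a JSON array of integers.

[2,3,6,8,9,9,13,13,13,15,20]

Per-enzyme occurrences:
  NpsI CTTCA/0: at [29, 52, 65, 89] ⇒ [29, 52, 65, 89]
  RvuII CAGCT/3: at [0, 6, 34, 62, 75, 84, 95] ⇒ [3, 9, 37, 65, 78, 87, 98]

Pooled cuts: [3, 9, 29, 37, 52, 65, 78, 87, 89, 98]

Fragment lengths:
  [0,3): 3 bp
  [3,9): 6 bp
  [9,29): 20 bp
  [29,37): 8 bp
  [37,52): 15 bp
  [52,65): 13 bp
  [65,78): 13 bp
  [78,87): 9 bp
  [87,89): 2 bp
  [89,98): 9 bp
  [98,111): 13 bp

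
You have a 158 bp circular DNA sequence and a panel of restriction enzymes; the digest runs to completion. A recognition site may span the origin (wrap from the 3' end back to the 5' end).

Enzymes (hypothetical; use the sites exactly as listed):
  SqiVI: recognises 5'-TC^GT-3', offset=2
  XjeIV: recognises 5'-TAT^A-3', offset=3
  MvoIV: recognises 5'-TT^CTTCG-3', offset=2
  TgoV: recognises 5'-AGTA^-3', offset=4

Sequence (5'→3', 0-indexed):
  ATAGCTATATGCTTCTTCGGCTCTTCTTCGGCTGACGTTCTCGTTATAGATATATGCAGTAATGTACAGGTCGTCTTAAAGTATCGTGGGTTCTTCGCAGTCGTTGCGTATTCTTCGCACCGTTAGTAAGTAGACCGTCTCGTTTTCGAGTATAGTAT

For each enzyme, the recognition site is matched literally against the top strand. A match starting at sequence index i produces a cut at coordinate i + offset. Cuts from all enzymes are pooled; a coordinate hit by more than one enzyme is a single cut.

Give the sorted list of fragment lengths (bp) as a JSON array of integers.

[1,1,2,2,4,4,5,6,6,6,7,8,9,10,10,11,11,11,11,16,17]

Scan for sites:
  SqiVI (TCGT, off=2): starts [40, 70, 83, 100, 139] → cuts [42, 72, 85, 102, 141]
  XjeIV (TATA, off=3): starts [5, 44, 50, 150, 155, 157] → cuts [0, 2, 8, 47, 53, 153]
  MvoIV (TTCTTCG, off=2): starts [12, 23, 90, 110] → cuts [14, 25, 92, 112]
  TgoV (AGTA, off=4): starts [57, 79, 124, 128, 148, 153] → cuts [61, 83, 128, 132, 152, 157]

All cut coordinates (distinct, sorted): [0, 2, 8, 14, 25, 42, 47, 53, 61, 72, 83, 85, 92, 102, 112, 128, 132, 141, 152, 153, 157]

Fragment lengths:
  0→2: 2 bp
  2→8: 6 bp
  8→14: 6 bp
  14→25: 11 bp
  25→42: 17 bp
  42→47: 5 bp
  47→53: 6 bp
  53→61: 8 bp
  61→72: 11 bp
  72→83: 11 bp
  83→85: 2 bp
  85→92: 7 bp
  92→102: 10 bp
  102→112: 10 bp
  112→128: 16 bp
  128→132: 4 bp
  132→141: 9 bp
  141→152: 11 bp
  152→153: 1 bp
  153→157: 4 bp
  157→0 (wrap): 158-157+0 = 1 bp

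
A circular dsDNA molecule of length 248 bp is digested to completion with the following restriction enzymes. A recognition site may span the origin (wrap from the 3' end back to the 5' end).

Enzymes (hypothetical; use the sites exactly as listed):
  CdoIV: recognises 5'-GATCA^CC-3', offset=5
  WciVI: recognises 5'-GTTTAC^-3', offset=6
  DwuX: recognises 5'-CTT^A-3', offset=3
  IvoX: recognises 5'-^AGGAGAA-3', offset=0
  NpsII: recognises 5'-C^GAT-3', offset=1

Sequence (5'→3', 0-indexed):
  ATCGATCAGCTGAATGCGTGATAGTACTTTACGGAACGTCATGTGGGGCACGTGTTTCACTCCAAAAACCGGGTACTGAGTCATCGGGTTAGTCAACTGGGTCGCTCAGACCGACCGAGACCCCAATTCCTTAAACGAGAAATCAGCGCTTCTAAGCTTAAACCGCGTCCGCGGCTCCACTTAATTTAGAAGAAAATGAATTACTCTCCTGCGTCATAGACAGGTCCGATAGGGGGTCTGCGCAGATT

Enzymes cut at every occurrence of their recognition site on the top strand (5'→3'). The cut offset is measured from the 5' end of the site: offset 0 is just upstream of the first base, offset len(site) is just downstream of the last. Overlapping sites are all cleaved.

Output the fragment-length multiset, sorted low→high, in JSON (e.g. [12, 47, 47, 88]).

Site scan:
  CdoIV (GATCACC, off=5): no sites
  WciVI (GTTTAC, off=6): no sites
  DwuX (CTTA, off=3): starts [129, 156, 179] → cuts [132, 159, 182]
  IvoX (AGGAGAA, off=0): no sites
  NpsII (CGAT, off=1): starts [2, 226] → cuts [3, 227]

All cut coordinates (distinct, sorted): [3, 132, 159, 182, 227]

Fragment lengths:
  3→132: 129 bp
  132→159: 27 bp
  159→182: 23 bp
  182→227: 45 bp
  227→3 (wrap): 248-227+3 = 24 bp

[23,24,27,45,129]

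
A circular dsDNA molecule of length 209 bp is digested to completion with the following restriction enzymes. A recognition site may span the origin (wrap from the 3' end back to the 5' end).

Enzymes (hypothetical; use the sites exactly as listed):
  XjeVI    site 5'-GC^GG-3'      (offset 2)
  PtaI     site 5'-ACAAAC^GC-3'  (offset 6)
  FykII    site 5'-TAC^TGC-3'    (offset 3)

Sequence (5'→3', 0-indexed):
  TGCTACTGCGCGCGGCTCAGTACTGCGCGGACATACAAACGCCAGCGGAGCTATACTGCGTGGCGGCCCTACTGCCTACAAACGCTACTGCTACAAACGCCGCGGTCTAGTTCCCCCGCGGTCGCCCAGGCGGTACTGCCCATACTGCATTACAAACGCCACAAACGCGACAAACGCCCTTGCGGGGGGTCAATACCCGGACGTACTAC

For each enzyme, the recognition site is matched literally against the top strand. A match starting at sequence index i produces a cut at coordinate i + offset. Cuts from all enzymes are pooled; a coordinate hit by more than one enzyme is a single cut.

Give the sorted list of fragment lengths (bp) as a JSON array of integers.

[5,5,5,5,6,6,7,8,8,8,9,9,9,10,10,10,11,12,12,12,16,26]

Scan for sites:
  XjeVI GCGG/2: at [11, 26, 44, 62, 101, 117, 129, 181] ⇒ [13, 28, 46, 64, 103, 119, 131, 183]
  PtaI ACAAACGC/6: at [34, 77, 92, 151, 160, 169] ⇒ [40, 83, 98, 157, 166, 175]
  FykII TACTGC/3: at [3, 20, 53, 69, 85, 133, 142, 206] ⇒ [0, 6, 23, 56, 72, 88, 136, 145]

Pooled cuts: [0, 6, 13, 23, 28, 40, 46, 56, 64, 72, 83, 88, 98, 103, 119, 131, 136, 145, 157, 166, 175, 183]

Fragment lengths:
  0→6: 6 bp
  6→13: 7 bp
  13→23: 10 bp
  23→28: 5 bp
  28→40: 12 bp
  40→46: 6 bp
  46→56: 10 bp
  56→64: 8 bp
  64→72: 8 bp
  72→83: 11 bp
  83→88: 5 bp
  88→98: 10 bp
  98→103: 5 bp
  103→119: 16 bp
  119→131: 12 bp
  131→136: 5 bp
  136→145: 9 bp
  145→157: 12 bp
  157→166: 9 bp
  166→175: 9 bp
  175→183: 8 bp
  183→0 (wrap): 209-183+0 = 26 bp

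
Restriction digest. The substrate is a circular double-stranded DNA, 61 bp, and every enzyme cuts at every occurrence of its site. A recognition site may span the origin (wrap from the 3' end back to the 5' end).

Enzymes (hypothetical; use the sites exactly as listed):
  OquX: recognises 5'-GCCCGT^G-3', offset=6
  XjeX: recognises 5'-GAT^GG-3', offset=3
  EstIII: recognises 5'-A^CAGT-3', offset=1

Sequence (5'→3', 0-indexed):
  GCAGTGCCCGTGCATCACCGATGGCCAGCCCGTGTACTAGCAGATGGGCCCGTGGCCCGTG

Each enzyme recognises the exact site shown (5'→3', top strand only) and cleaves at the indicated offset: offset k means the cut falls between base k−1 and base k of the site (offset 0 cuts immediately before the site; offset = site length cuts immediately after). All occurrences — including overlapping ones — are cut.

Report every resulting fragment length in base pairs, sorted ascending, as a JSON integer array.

[7,8,11,11,12,12]

Per-enzyme occurrences:
  OquX GCCCGTG/6: at [5, 27, 47, 54] ⇒ [11, 33, 53, 60]
  XjeX GATGG/3: at [19, 42] ⇒ [22, 45]
  EstIII (ACAGT, off=1): no sites

All cut coordinates (distinct, sorted): [11, 22, 33, 45, 53, 60]

Fragment lengths:
  11→22: 11 bp
  22→33: 11 bp
  33→45: 12 bp
  45→53: 8 bp
  53→60: 7 bp
  60→11 (wrap): 61-60+11 = 12 bp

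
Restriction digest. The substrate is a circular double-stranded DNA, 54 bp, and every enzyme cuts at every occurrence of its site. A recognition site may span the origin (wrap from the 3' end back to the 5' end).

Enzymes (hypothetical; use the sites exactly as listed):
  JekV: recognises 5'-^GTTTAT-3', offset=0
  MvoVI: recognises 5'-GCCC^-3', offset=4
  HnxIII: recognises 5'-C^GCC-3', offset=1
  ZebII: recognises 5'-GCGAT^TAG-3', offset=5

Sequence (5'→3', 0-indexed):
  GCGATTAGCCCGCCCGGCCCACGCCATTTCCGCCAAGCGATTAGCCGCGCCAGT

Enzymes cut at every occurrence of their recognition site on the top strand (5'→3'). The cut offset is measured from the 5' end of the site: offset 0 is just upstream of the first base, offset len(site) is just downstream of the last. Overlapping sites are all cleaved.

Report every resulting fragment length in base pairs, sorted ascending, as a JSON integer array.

Site scan:
  JekV (GTTTAT, off=0): no sites
  MvoVI GCCC/4: at [7, 11, 16] ⇒ [11, 15, 20]
  HnxIII CGCC/1: at [10, 21, 30, 47] ⇒ [11, 22, 31, 48]
  ZebII GCGATTAG/5: at [0, 36] ⇒ [5, 41]

All cut coordinates (distinct, sorted): [5, 11, 15, 20, 22, 31, 41, 48]

Fragment lengths:
  5→11: 6 bp
  11→15: 4 bp
  15→20: 5 bp
  20→22: 2 bp
  22→31: 9 bp
  31→41: 10 bp
  41→48: 7 bp
  48→5 (wrap): 54-48+5 = 11 bp

[2,4,5,6,7,9,10,11]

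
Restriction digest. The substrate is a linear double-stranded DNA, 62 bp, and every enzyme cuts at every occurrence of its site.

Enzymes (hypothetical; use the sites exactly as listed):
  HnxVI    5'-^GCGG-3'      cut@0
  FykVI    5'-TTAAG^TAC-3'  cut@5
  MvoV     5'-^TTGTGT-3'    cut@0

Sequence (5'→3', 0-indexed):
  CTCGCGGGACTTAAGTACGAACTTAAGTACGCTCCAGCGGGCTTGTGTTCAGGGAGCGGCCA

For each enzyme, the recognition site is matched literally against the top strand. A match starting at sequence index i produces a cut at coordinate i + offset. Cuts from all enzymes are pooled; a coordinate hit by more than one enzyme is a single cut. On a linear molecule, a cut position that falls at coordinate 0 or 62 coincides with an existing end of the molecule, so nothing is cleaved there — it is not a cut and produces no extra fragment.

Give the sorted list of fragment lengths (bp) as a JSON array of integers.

Site scan:
  HnxVI GCGG/0: at [3, 36, 55] ⇒ [3, 36, 55]
  FykVI TTAAGTAC/5: at [10, 22] ⇒ [15, 27]
  MvoV TTGTGT/0: at [42] ⇒ [42]

All cut coordinates (distinct, sorted): [3, 15, 27, 36, 42, 55]

Fragment lengths:
  [0,3): 3 bp
  [3,15): 12 bp
  [15,27): 12 bp
  [27,36): 9 bp
  [36,42): 6 bp
  [42,55): 13 bp
  [55,62): 7 bp

[3,6,7,9,12,12,13]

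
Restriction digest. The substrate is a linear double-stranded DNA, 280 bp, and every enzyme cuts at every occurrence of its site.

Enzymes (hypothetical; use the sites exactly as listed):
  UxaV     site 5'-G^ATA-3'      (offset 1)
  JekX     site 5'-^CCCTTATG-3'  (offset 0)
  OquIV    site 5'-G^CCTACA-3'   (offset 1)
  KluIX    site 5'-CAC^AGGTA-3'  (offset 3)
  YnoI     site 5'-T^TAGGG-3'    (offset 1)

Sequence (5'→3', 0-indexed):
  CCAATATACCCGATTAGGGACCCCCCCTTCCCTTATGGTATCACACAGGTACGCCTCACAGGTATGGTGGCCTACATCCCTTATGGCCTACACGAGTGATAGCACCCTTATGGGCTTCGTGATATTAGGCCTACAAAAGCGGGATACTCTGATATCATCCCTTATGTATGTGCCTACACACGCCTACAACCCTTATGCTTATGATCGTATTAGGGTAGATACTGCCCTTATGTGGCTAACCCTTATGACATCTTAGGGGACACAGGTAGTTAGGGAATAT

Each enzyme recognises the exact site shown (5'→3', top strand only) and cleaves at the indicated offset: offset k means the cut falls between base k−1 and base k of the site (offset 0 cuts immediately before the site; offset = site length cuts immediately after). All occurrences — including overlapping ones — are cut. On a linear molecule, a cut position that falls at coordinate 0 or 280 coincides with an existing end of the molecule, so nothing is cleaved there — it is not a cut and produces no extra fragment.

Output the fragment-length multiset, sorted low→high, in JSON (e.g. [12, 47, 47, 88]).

Scan for sites:
  UxaV (GATA, off=1): starts [97, 120, 142, 150, 217] → cuts [98, 121, 143, 151, 218]
  JekX (CCCTTATG, off=0): starts [29, 77, 104, 158, 189, 224, 239] → cuts [29, 77, 104, 158, 189, 224, 239]
  OquIV (GCCTACA, off=1): starts [69, 85, 128, 171, 181] → cuts [70, 86, 129, 172, 182]
  KluIX (CACAGGTA, off=3): starts [43, 56, 260] → cuts [46, 59, 263]
  YnoI (TTAGGG, off=1): starts [13, 209, 252, 269] → cuts [14, 210, 253, 270]

All cut coordinates (distinct, sorted): [14, 29, 46, 59, 70, 77, 86, 98, 104, 121, 129, 143, 151, 158, 172, 182, 189, 210, 218, 224, 239, 253, 263, 270]

Fragment lengths:
  [0,14): 14 bp
  [14,29): 15 bp
  [29,46): 17 bp
  [46,59): 13 bp
  [59,70): 11 bp
  [70,77): 7 bp
  [77,86): 9 bp
  [86,98): 12 bp
  [98,104): 6 bp
  [104,121): 17 bp
  [121,129): 8 bp
  [129,143): 14 bp
  [143,151): 8 bp
  [151,158): 7 bp
  [158,172): 14 bp
  [172,182): 10 bp
  [182,189): 7 bp
  [189,210): 21 bp
  [210,218): 8 bp
  [218,224): 6 bp
  [224,239): 15 bp
  [239,253): 14 bp
  [253,263): 10 bp
  [263,270): 7 bp
  [270,280): 10 bp

[6,6,7,7,7,7,8,8,8,9,10,10,10,11,12,13,14,14,14,14,15,15,17,17,21]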